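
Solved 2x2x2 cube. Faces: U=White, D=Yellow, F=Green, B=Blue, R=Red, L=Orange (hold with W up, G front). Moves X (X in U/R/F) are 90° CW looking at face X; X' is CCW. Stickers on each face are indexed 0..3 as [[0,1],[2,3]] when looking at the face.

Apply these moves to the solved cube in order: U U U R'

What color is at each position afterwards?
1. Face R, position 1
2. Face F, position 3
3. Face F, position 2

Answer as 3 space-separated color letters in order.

After move 1 (U): U=WWWW F=RRGG R=BBRR B=OOBB L=GGOO
After move 2 (U): U=WWWW F=BBGG R=OORR B=GGBB L=RROO
After move 3 (U): U=WWWW F=OOGG R=GGRR B=RRBB L=BBOO
After move 4 (R'): R=GRGR U=WBWR F=OWGW D=YOYG B=YRYB
Query 1: R[1] = R
Query 2: F[3] = W
Query 3: F[2] = G

Answer: R W G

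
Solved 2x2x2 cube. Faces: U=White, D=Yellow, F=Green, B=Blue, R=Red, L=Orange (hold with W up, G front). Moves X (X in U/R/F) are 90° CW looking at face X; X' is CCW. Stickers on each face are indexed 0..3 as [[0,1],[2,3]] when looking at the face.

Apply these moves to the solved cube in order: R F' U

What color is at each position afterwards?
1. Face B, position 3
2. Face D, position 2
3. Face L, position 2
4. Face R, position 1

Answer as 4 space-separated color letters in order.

Answer: B Y O B

Derivation:
After move 1 (R): R=RRRR U=WGWG F=GYGY D=YBYB B=WBWB
After move 2 (F'): F=YYGG U=WGRR R=BRYR D=OOYB L=OGOW
After move 3 (U): U=RWRG F=BRGG R=WBYR B=OGWB L=YYOW
Query 1: B[3] = B
Query 2: D[2] = Y
Query 3: L[2] = O
Query 4: R[1] = B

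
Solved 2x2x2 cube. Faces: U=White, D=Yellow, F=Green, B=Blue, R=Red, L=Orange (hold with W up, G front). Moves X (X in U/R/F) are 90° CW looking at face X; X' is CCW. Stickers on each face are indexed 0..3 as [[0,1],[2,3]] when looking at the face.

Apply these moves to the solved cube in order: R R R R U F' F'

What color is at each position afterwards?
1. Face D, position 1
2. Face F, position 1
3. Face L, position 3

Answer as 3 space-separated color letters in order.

After move 1 (R): R=RRRR U=WGWG F=GYGY D=YBYB B=WBWB
After move 2 (R): R=RRRR U=WYWY F=GBGB D=YWYW B=GBGB
After move 3 (R): R=RRRR U=WBWB F=GWGW D=YGYG B=YBYB
After move 4 (R): R=RRRR U=WWWW F=GGGG D=YYYY B=BBBB
After move 5 (U): U=WWWW F=RRGG R=BBRR B=OOBB L=GGOO
After move 6 (F'): F=RGRG U=WWBR R=YBYR D=GOYY L=GWOW
After move 7 (F'): F=GGRR U=WWYY R=OBGR D=WWYY L=GROB
Query 1: D[1] = W
Query 2: F[1] = G
Query 3: L[3] = B

Answer: W G B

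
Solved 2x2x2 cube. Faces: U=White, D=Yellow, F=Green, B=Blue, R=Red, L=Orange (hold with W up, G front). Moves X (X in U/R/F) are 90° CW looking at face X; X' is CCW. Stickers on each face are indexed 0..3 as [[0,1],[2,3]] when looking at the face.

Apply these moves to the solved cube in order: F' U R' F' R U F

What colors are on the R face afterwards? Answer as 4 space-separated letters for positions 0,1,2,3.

Answer: G W W R

Derivation:
After move 1 (F'): F=GGGG U=WWRR R=YRYR D=OOYY L=OWOW
After move 2 (U): U=RWRW F=YRGG R=BBYR B=OWBB L=GGOW
After move 3 (R'): R=BRBY U=RBRO F=YWGW D=ORYG B=YWOB
After move 4 (F'): F=WWYG U=RBBB R=RROY D=GWYG L=GOOR
After move 5 (R): R=ORYR U=RWBG F=WWYG D=GOYY B=BWBB
After move 6 (U): U=BRGW F=ORYG R=BWYR B=GOBB L=WWOR
After move 7 (F): F=YOGR U=BRRW R=GWWR D=YBYY L=WGOO
Query: R face = GWWR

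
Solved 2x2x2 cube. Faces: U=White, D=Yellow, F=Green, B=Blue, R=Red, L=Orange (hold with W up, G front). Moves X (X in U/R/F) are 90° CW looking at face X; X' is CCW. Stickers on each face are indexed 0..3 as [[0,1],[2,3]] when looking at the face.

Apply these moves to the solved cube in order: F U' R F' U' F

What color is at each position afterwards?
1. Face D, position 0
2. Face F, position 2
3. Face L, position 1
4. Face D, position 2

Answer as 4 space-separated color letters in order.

After move 1 (F): F=GGGG U=WWOO R=WRWR D=RRYY L=OYOY
After move 2 (U'): U=WOWO F=OYGG R=GGWR B=WRBB L=BBOY
After move 3 (R): R=WGRG U=WYWG F=ORGY D=RBYW B=OROB
After move 4 (F'): F=RYOG U=WYWR R=BGRG D=BYYW L=BGOW
After move 5 (U'): U=YRWW F=BGOG R=RYRG B=BGOB L=OROW
After move 6 (F): F=OBGG U=YRWR R=WYWG D=RRYW L=OBOY
Query 1: D[0] = R
Query 2: F[2] = G
Query 3: L[1] = B
Query 4: D[2] = Y

Answer: R G B Y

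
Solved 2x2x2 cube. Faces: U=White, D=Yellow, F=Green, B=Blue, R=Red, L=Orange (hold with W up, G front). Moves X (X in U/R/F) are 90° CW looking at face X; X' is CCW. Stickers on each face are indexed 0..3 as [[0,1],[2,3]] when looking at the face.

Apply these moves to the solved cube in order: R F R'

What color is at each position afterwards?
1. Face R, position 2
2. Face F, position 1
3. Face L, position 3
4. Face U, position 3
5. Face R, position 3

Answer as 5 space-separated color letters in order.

After move 1 (R): R=RRRR U=WGWG F=GYGY D=YBYB B=WBWB
After move 2 (F): F=GGYY U=WGOO R=WRGR D=RRYB L=OYOB
After move 3 (R'): R=RRWG U=WWOW F=GGYO D=RGYY B=BBRB
Query 1: R[2] = W
Query 2: F[1] = G
Query 3: L[3] = B
Query 4: U[3] = W
Query 5: R[3] = G

Answer: W G B W G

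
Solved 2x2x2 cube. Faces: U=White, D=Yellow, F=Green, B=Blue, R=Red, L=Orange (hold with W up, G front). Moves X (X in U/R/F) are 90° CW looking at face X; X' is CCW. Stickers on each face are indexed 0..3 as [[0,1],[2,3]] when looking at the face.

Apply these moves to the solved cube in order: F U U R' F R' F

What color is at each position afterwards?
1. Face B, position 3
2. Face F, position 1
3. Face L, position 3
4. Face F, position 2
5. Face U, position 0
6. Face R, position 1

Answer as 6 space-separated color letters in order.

Answer: B G B R O W

Derivation:
After move 1 (F): F=GGGG U=WWOO R=WRWR D=RRYY L=OYOY
After move 2 (U): U=OWOW F=WRGG R=BBWR B=OYBB L=GGOY
After move 3 (U): U=OOWW F=BBGG R=OYWR B=GGBB L=WROY
After move 4 (R'): R=YROW U=OBWG F=BOGW D=RBYG B=YGRB
After move 5 (F): F=GBWO U=OBYR R=WRGW D=OYYG L=WROB
After move 6 (R'): R=RWWG U=ORYY F=GBWR D=OBYO B=GGYB
After move 7 (F): F=WGRB U=ORBR R=YWYG D=WRYO L=WOOB
Query 1: B[3] = B
Query 2: F[1] = G
Query 3: L[3] = B
Query 4: F[2] = R
Query 5: U[0] = O
Query 6: R[1] = W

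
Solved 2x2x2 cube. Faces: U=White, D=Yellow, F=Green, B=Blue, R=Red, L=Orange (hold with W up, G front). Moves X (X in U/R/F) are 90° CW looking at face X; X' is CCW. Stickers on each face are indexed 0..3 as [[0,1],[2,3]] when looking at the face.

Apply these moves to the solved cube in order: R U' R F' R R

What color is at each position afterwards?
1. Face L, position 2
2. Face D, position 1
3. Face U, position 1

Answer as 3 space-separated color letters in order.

After move 1 (R): R=RRRR U=WGWG F=GYGY D=YBYB B=WBWB
After move 2 (U'): U=GGWW F=OOGY R=GYRR B=RRWB L=WBOO
After move 3 (R): R=RGRY U=GOWY F=OBGB D=YWYR B=WRGB
After move 4 (F'): F=BBOG U=GORR R=WGYY D=BOYR L=WYOW
After move 5 (R): R=YWYG U=GBRG F=BOOR D=BGYW B=RROB
After move 6 (R): R=YYGW U=GORR F=BGOW D=BOYR B=GRBB
Query 1: L[2] = O
Query 2: D[1] = O
Query 3: U[1] = O

Answer: O O O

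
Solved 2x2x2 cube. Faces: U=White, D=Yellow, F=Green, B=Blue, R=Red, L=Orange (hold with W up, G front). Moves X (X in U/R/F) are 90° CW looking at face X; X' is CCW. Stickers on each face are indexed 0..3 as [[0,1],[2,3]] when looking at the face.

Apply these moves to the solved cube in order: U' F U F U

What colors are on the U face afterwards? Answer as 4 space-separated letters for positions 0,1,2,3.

Answer: Y O O W

Derivation:
After move 1 (U'): U=WWWW F=OOGG R=GGRR B=RRBB L=BBOO
After move 2 (F): F=GOGO U=WWOB R=WGWR D=RGYY L=BYOY
After move 3 (U): U=OWBW F=WGGO R=RRWR B=BYBB L=GOOY
After move 4 (F): F=GWOG U=OWYO R=BRWR D=WRYY L=GROG
After move 5 (U): U=YOOW F=BROG R=BYWR B=GRBB L=GWOG
Query: U face = YOOW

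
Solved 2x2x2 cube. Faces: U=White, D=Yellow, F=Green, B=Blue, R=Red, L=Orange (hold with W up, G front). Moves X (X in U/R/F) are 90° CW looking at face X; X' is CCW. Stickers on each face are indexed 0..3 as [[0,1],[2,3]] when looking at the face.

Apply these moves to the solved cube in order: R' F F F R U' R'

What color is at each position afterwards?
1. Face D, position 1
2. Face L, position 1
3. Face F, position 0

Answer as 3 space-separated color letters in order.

Answer: B B O

Derivation:
After move 1 (R'): R=RRRR U=WBWB F=GWGW D=YGYG B=YBYB
After move 2 (F): F=GGWW U=WBOO R=WRBR D=RRYG L=OYOG
After move 3 (F): F=WGWG U=WBGY R=OROR D=BWYG L=OROR
After move 4 (F): F=WWGG U=WBRR R=GRYR D=OOYG L=OBOW
After move 5 (R): R=YGRR U=WWRG F=WOGG D=OYYY B=RBBB
After move 6 (U'): U=WGWR F=OBGG R=WORR B=YGBB L=RBOW
After move 7 (R'): R=ORWR U=WBWY F=OGGR D=OBYG B=YGYB
Query 1: D[1] = B
Query 2: L[1] = B
Query 3: F[0] = O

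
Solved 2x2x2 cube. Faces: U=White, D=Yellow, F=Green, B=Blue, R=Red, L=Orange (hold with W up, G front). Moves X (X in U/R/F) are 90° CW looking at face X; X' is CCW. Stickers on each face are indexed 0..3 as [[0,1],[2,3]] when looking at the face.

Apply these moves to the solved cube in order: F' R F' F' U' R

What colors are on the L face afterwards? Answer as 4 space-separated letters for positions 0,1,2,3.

Answer: R B O Y

Derivation:
After move 1 (F'): F=GGGG U=WWRR R=YRYR D=OOYY L=OWOW
After move 2 (R): R=YYRR U=WGRG F=GOGY D=OBYB B=RBWB
After move 3 (F'): F=OYGG U=WGYR R=BYOR D=WWYB L=OGOR
After move 4 (F'): F=YGOG U=WGBO R=WYWR D=GRYB L=OROY
After move 5 (U'): U=GOWB F=OROG R=YGWR B=WYWB L=RBOY
After move 6 (R): R=WYRG U=GRWG F=OROB D=GWYW B=BYOB
Query: L face = RBOY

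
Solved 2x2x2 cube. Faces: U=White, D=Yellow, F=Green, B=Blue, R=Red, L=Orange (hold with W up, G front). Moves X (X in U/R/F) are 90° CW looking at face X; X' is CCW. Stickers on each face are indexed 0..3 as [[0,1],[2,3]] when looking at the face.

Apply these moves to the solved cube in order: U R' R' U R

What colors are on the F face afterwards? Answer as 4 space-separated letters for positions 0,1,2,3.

Answer: R W G W

Derivation:
After move 1 (U): U=WWWW F=RRGG R=BBRR B=OOBB L=GGOO
After move 2 (R'): R=BRBR U=WBWO F=RWGW D=YRYG B=YOYB
After move 3 (R'): R=RRBB U=WYWY F=RBGO D=YWYW B=GORB
After move 4 (U): U=WWYY F=RRGO R=GOBB B=GGRB L=RBOO
After move 5 (R): R=BGBO U=WRYO F=RWGW D=YRYG B=YGWB
Query: F face = RWGW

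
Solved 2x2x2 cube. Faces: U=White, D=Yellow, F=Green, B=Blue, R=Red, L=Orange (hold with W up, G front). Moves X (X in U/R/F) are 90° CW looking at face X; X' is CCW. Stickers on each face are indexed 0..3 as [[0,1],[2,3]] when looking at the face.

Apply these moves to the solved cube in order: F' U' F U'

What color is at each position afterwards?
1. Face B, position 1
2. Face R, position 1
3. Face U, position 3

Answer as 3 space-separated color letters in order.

After move 1 (F'): F=GGGG U=WWRR R=YRYR D=OOYY L=OWOW
After move 2 (U'): U=WRWR F=OWGG R=GGYR B=YRBB L=BBOW
After move 3 (F): F=GOGW U=WRWB R=WGRR D=YGYY L=BOOO
After move 4 (U'): U=RBWW F=BOGW R=GORR B=WGBB L=YROO
Query 1: B[1] = G
Query 2: R[1] = O
Query 3: U[3] = W

Answer: G O W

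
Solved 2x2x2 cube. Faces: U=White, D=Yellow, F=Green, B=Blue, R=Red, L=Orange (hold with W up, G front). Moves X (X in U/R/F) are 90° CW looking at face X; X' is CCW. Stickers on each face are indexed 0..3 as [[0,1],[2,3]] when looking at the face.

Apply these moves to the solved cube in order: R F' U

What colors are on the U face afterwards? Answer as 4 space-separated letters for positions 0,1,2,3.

Answer: R W R G

Derivation:
After move 1 (R): R=RRRR U=WGWG F=GYGY D=YBYB B=WBWB
After move 2 (F'): F=YYGG U=WGRR R=BRYR D=OOYB L=OGOW
After move 3 (U): U=RWRG F=BRGG R=WBYR B=OGWB L=YYOW
Query: U face = RWRG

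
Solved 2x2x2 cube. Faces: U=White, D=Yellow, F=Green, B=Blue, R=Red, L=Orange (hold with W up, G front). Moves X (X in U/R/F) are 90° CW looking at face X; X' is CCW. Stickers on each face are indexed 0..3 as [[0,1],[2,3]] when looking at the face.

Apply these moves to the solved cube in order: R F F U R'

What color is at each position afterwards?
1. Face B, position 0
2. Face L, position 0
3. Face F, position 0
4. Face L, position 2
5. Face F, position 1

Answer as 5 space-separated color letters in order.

After move 1 (R): R=RRRR U=WGWG F=GYGY D=YBYB B=WBWB
After move 2 (F): F=GGYY U=WGOO R=WRGR D=RRYB L=OYOB
After move 3 (F): F=YGYG U=WGBY R=OROR D=GWYB L=OROR
After move 4 (U): U=BWYG F=ORYG R=WBOR B=ORWB L=YGOR
After move 5 (R'): R=BRWO U=BWYO F=OWYG D=GRYG B=BRWB
Query 1: B[0] = B
Query 2: L[0] = Y
Query 3: F[0] = O
Query 4: L[2] = O
Query 5: F[1] = W

Answer: B Y O O W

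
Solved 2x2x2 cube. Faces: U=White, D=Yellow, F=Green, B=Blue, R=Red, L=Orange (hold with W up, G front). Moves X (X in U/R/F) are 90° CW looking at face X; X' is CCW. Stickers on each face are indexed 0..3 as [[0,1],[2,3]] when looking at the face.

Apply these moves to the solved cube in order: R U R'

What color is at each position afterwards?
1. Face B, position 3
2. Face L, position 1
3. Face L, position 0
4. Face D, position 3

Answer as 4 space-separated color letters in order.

Answer: B Y G Y

Derivation:
After move 1 (R): R=RRRR U=WGWG F=GYGY D=YBYB B=WBWB
After move 2 (U): U=WWGG F=RRGY R=WBRR B=OOWB L=GYOO
After move 3 (R'): R=BRWR U=WWGO F=RWGG D=YRYY B=BOBB
Query 1: B[3] = B
Query 2: L[1] = Y
Query 3: L[0] = G
Query 4: D[3] = Y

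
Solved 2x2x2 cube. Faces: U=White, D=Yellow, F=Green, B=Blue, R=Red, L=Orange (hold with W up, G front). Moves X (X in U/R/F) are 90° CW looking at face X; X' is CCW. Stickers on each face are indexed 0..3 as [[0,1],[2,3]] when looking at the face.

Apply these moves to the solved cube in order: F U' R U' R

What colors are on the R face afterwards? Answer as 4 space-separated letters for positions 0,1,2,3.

Answer: R O G R

Derivation:
After move 1 (F): F=GGGG U=WWOO R=WRWR D=RRYY L=OYOY
After move 2 (U'): U=WOWO F=OYGG R=GGWR B=WRBB L=BBOY
After move 3 (R): R=WGRG U=WYWG F=ORGY D=RBYW B=OROB
After move 4 (U'): U=YGWW F=BBGY R=ORRG B=WGOB L=OROY
After move 5 (R): R=ROGR U=YBWY F=BBGW D=ROYW B=WGGB
Query: R face = ROGR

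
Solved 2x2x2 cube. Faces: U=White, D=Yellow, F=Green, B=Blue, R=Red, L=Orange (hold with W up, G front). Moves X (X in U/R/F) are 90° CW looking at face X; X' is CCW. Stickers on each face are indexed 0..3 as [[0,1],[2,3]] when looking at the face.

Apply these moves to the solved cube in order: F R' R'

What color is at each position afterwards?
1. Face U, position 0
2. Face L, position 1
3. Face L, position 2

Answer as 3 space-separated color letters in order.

Answer: W Y O

Derivation:
After move 1 (F): F=GGGG U=WWOO R=WRWR D=RRYY L=OYOY
After move 2 (R'): R=RRWW U=WBOB F=GWGO D=RGYG B=YBRB
After move 3 (R'): R=RWRW U=WROY F=GBGB D=RWYO B=GBGB
Query 1: U[0] = W
Query 2: L[1] = Y
Query 3: L[2] = O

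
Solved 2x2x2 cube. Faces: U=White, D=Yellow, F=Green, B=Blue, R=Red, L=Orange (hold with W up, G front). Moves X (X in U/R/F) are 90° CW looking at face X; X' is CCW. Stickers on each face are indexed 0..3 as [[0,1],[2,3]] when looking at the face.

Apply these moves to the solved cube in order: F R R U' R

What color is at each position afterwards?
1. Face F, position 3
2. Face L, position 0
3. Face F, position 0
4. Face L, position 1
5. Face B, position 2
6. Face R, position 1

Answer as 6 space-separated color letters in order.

After move 1 (F): F=GGGG U=WWOO R=WRWR D=RRYY L=OYOY
After move 2 (R): R=WWRR U=WGOG F=GRGY D=RBYB B=OBWB
After move 3 (R): R=RWRW U=WROY F=GBGB D=RWYO B=GBGB
After move 4 (U'): U=RYWO F=OYGB R=GBRW B=RWGB L=GBOY
After move 5 (R): R=RGWB U=RYWB F=OWGO D=RGYR B=OWYB
Query 1: F[3] = O
Query 2: L[0] = G
Query 3: F[0] = O
Query 4: L[1] = B
Query 5: B[2] = Y
Query 6: R[1] = G

Answer: O G O B Y G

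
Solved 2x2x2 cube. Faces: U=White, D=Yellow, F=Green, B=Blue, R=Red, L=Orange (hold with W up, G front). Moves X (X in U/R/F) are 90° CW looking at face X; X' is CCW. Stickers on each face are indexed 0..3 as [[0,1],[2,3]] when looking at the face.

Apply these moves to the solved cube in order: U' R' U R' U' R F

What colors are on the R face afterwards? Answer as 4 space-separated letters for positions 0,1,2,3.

After move 1 (U'): U=WWWW F=OOGG R=GGRR B=RRBB L=BBOO
After move 2 (R'): R=GRGR U=WBWR F=OWGW D=YOYG B=YRYB
After move 3 (U): U=WWRB F=GRGW R=YRGR B=BBYB L=OWOO
After move 4 (R'): R=RRYG U=WYRB F=GWGB D=YRYW B=GBOB
After move 5 (U'): U=YBWR F=OWGB R=GWYG B=RROB L=GBOO
After move 6 (R): R=YGGW U=YWWB F=ORGW D=YOYR B=RRBB
After move 7 (F): F=GOWR U=YWOB R=WGBW D=GYYR L=GYOO
Query: R face = WGBW

Answer: W G B W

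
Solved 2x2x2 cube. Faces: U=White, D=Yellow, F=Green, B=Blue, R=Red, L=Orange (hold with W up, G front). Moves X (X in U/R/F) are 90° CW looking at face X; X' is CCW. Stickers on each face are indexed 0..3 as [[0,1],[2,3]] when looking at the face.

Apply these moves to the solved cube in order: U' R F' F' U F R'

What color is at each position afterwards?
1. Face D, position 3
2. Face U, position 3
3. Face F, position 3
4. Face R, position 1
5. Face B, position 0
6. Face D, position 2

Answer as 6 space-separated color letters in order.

After move 1 (U'): U=WWWW F=OOGG R=GGRR B=RRBB L=BBOO
After move 2 (R): R=RGRG U=WOWG F=OYGY D=YBYR B=WRWB
After move 3 (F'): F=YYOG U=WORR R=BGYG D=BOYR L=BGOW
After move 4 (F'): F=YGYO U=WOBY R=OGBG D=GWYR L=BROR
After move 5 (U): U=BWYO F=OGYO R=WRBG B=BRWB L=YGOR
After move 6 (F): F=YOOG U=BWRG R=YROG D=BWYR L=YGOW
After move 7 (R'): R=RGYO U=BWRB F=YWOG D=BOYG B=RRWB
Query 1: D[3] = G
Query 2: U[3] = B
Query 3: F[3] = G
Query 4: R[1] = G
Query 5: B[0] = R
Query 6: D[2] = Y

Answer: G B G G R Y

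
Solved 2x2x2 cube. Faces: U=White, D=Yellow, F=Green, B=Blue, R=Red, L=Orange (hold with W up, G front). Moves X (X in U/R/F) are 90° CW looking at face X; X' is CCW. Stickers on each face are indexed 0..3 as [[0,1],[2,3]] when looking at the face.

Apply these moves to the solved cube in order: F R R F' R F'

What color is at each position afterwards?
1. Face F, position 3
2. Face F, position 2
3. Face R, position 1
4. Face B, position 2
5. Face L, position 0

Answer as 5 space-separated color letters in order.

Answer: G B W R O

Derivation:
After move 1 (F): F=GGGG U=WWOO R=WRWR D=RRYY L=OYOY
After move 2 (R): R=WWRR U=WGOG F=GRGY D=RBYB B=OBWB
After move 3 (R): R=RWRW U=WROY F=GBGB D=RWYO B=GBGB
After move 4 (F'): F=BBGG U=WRRR R=WWRW D=YYYO L=OYOO
After move 5 (R): R=RWWW U=WBRG F=BYGO D=YGYG B=RBRB
After move 6 (F'): F=YOBG U=WBRW R=GWYW D=YOYG L=OGOR
Query 1: F[3] = G
Query 2: F[2] = B
Query 3: R[1] = W
Query 4: B[2] = R
Query 5: L[0] = O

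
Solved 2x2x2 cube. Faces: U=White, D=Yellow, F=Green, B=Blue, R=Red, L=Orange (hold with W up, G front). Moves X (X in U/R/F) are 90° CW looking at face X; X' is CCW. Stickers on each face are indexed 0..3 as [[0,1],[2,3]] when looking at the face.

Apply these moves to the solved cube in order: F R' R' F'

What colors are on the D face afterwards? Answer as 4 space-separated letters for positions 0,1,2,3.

Answer: Y Y Y O

Derivation:
After move 1 (F): F=GGGG U=WWOO R=WRWR D=RRYY L=OYOY
After move 2 (R'): R=RRWW U=WBOB F=GWGO D=RGYG B=YBRB
After move 3 (R'): R=RWRW U=WROY F=GBGB D=RWYO B=GBGB
After move 4 (F'): F=BBGG U=WRRR R=WWRW D=YYYO L=OYOO
Query: D face = YYYO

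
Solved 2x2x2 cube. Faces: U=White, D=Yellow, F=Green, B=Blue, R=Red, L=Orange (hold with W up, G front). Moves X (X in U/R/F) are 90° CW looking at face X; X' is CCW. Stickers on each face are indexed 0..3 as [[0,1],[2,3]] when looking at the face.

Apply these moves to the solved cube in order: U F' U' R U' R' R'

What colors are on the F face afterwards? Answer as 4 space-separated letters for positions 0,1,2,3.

After move 1 (U): U=WWWW F=RRGG R=BBRR B=OOBB L=GGOO
After move 2 (F'): F=RGRG U=WWBR R=YBYR D=GOYY L=GWOW
After move 3 (U'): U=WRWB F=GWRG R=RGYR B=YBBB L=OOOW
After move 4 (R): R=YRRG U=WWWG F=GORY D=GBYY B=BBRB
After move 5 (U'): U=WGWW F=OORY R=GORG B=YRRB L=BBOW
After move 6 (R'): R=OGGR U=WRWY F=OGRW D=GOYY B=YRBB
After move 7 (R'): R=GROG U=WBWY F=ORRY D=GGYW B=YROB
Query: F face = ORRY

Answer: O R R Y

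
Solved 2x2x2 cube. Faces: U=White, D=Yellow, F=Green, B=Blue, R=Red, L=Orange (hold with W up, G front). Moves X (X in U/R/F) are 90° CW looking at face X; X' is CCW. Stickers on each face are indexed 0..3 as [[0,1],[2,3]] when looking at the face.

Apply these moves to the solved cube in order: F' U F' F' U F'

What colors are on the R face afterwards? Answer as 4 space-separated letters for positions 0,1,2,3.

After move 1 (F'): F=GGGG U=WWRR R=YRYR D=OOYY L=OWOW
After move 2 (U): U=RWRW F=YRGG R=BBYR B=OWBB L=GGOW
After move 3 (F'): F=RGYG U=RWBY R=OBOR D=GWYY L=GWOR
After move 4 (F'): F=GGRY U=RWOO R=WBGR D=WRYY L=GYOB
After move 5 (U): U=OROW F=WBRY R=OWGR B=GYBB L=GGOB
After move 6 (F'): F=BYWR U=OROG R=RWWR D=GBYY L=GWOO
Query: R face = RWWR

Answer: R W W R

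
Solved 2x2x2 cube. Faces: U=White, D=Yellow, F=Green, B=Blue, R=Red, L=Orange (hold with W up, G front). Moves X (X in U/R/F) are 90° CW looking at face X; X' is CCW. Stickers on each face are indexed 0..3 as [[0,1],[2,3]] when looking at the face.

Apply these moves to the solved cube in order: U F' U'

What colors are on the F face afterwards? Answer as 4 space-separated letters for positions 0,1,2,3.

Answer: G W R G

Derivation:
After move 1 (U): U=WWWW F=RRGG R=BBRR B=OOBB L=GGOO
After move 2 (F'): F=RGRG U=WWBR R=YBYR D=GOYY L=GWOW
After move 3 (U'): U=WRWB F=GWRG R=RGYR B=YBBB L=OOOW
Query: F face = GWRG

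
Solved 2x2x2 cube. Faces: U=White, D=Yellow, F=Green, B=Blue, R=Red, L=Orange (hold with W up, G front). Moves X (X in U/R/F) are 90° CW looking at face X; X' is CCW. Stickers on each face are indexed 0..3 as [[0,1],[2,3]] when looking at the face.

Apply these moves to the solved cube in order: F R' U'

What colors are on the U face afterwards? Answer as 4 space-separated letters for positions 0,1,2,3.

After move 1 (F): F=GGGG U=WWOO R=WRWR D=RRYY L=OYOY
After move 2 (R'): R=RRWW U=WBOB F=GWGO D=RGYG B=YBRB
After move 3 (U'): U=BBWO F=OYGO R=GWWW B=RRRB L=YBOY
Query: U face = BBWO

Answer: B B W O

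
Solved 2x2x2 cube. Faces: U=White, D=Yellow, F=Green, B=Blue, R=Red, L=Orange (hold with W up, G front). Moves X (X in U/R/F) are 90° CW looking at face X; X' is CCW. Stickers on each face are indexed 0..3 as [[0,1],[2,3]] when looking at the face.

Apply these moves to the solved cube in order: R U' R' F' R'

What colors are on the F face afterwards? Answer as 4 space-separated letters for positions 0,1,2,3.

After move 1 (R): R=RRRR U=WGWG F=GYGY D=YBYB B=WBWB
After move 2 (U'): U=GGWW F=OOGY R=GYRR B=RRWB L=WBOO
After move 3 (R'): R=YRGR U=GWWR F=OGGW D=YOYY B=BRBB
After move 4 (F'): F=GWOG U=GWYG R=ORYR D=BOYY L=WROW
After move 5 (R'): R=RROY U=GBYB F=GWOG D=BWYG B=YROB
Query: F face = GWOG

Answer: G W O G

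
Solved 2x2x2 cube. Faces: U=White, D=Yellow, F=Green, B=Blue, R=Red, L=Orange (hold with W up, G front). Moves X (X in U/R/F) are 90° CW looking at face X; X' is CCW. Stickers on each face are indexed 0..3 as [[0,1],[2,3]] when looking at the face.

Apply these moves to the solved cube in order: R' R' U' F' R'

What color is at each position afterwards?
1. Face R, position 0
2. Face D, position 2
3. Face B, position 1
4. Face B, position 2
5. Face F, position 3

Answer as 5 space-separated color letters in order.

After move 1 (R'): R=RRRR U=WBWB F=GWGW D=YGYG B=YBYB
After move 2 (R'): R=RRRR U=WYWY F=GBGB D=YWYW B=GBGB
After move 3 (U'): U=YYWW F=OOGB R=GBRR B=RRGB L=GBOO
After move 4 (F'): F=OBOG U=YYGR R=WBYR D=BOYW L=GWOW
After move 5 (R'): R=BRWY U=YGGR F=OYOR D=BBYG B=WROB
Query 1: R[0] = B
Query 2: D[2] = Y
Query 3: B[1] = R
Query 4: B[2] = O
Query 5: F[3] = R

Answer: B Y R O R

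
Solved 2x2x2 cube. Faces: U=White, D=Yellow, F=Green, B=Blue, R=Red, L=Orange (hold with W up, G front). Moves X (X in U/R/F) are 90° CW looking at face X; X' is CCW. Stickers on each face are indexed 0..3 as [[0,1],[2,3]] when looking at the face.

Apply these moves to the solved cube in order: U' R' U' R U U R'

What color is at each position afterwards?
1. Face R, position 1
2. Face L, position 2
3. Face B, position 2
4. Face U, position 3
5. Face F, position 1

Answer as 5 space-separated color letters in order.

Answer: W O Y B W

Derivation:
After move 1 (U'): U=WWWW F=OOGG R=GGRR B=RRBB L=BBOO
After move 2 (R'): R=GRGR U=WBWR F=OWGW D=YOYG B=YRYB
After move 3 (U'): U=BRWW F=BBGW R=OWGR B=GRYB L=YROO
After move 4 (R): R=GORW U=BBWW F=BOGG D=YYYG B=WRRB
After move 5 (U): U=WBWB F=GOGG R=WRRW B=YRRB L=BOOO
After move 6 (U): U=WWBB F=WRGG R=YRRW B=BORB L=GOOO
After move 7 (R'): R=RWYR U=WRBB F=WWGB D=YRYG B=GOYB
Query 1: R[1] = W
Query 2: L[2] = O
Query 3: B[2] = Y
Query 4: U[3] = B
Query 5: F[1] = W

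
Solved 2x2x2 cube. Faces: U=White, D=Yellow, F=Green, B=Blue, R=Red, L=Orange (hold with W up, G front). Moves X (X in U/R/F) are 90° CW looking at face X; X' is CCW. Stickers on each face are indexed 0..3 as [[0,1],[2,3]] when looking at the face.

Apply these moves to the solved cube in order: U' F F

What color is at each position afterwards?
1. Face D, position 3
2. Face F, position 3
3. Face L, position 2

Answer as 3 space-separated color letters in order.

Answer: Y O O

Derivation:
After move 1 (U'): U=WWWW F=OOGG R=GGRR B=RRBB L=BBOO
After move 2 (F): F=GOGO U=WWOB R=WGWR D=RGYY L=BYOY
After move 3 (F): F=GGOO U=WWYY R=OGBR D=WWYY L=BROG
Query 1: D[3] = Y
Query 2: F[3] = O
Query 3: L[2] = O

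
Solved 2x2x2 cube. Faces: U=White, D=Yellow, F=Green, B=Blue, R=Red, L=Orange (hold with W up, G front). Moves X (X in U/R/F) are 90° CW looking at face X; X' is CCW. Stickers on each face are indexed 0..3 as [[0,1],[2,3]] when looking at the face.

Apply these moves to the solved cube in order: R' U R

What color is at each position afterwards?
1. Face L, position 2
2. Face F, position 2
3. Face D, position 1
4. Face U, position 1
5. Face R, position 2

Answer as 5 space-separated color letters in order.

After move 1 (R'): R=RRRR U=WBWB F=GWGW D=YGYG B=YBYB
After move 2 (U): U=WWBB F=RRGW R=YBRR B=OOYB L=GWOO
After move 3 (R): R=RYRB U=WRBW F=RGGG D=YYYO B=BOWB
Query 1: L[2] = O
Query 2: F[2] = G
Query 3: D[1] = Y
Query 4: U[1] = R
Query 5: R[2] = R

Answer: O G Y R R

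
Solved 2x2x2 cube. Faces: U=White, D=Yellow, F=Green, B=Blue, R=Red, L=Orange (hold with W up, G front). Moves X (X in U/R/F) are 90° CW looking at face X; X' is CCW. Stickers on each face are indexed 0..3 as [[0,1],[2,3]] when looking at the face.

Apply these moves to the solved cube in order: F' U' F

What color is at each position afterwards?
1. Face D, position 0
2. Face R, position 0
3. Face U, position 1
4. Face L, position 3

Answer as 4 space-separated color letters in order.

After move 1 (F'): F=GGGG U=WWRR R=YRYR D=OOYY L=OWOW
After move 2 (U'): U=WRWR F=OWGG R=GGYR B=YRBB L=BBOW
After move 3 (F): F=GOGW U=WRWB R=WGRR D=YGYY L=BOOO
Query 1: D[0] = Y
Query 2: R[0] = W
Query 3: U[1] = R
Query 4: L[3] = O

Answer: Y W R O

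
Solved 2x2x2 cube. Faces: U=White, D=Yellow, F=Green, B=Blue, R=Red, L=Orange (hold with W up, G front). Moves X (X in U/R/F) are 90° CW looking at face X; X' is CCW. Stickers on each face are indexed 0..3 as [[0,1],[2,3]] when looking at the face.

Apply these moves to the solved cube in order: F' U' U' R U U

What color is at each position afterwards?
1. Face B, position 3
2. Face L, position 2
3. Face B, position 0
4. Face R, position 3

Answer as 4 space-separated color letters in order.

Answer: B O B W

Derivation:
After move 1 (F'): F=GGGG U=WWRR R=YRYR D=OOYY L=OWOW
After move 2 (U'): U=WRWR F=OWGG R=GGYR B=YRBB L=BBOW
After move 3 (U'): U=RRWW F=BBGG R=OWYR B=GGBB L=YROW
After move 4 (R): R=YORW U=RBWG F=BOGY D=OBYG B=WGRB
After move 5 (U): U=WRGB F=YOGY R=WGRW B=YRRB L=BOOW
After move 6 (U): U=GWBR F=WGGY R=YRRW B=BORB L=YOOW
Query 1: B[3] = B
Query 2: L[2] = O
Query 3: B[0] = B
Query 4: R[3] = W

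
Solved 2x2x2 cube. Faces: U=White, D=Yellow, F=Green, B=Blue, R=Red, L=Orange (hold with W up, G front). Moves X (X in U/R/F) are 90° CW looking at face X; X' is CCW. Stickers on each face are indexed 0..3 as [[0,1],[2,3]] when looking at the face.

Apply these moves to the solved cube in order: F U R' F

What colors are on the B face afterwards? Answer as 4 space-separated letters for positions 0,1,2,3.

After move 1 (F): F=GGGG U=WWOO R=WRWR D=RRYY L=OYOY
After move 2 (U): U=OWOW F=WRGG R=BBWR B=OYBB L=GGOY
After move 3 (R'): R=BRBW U=OBOO F=WWGW D=RRYG B=YYRB
After move 4 (F): F=GWWW U=OBYG R=OROW D=BBYG L=GROR
Query: B face = YYRB

Answer: Y Y R B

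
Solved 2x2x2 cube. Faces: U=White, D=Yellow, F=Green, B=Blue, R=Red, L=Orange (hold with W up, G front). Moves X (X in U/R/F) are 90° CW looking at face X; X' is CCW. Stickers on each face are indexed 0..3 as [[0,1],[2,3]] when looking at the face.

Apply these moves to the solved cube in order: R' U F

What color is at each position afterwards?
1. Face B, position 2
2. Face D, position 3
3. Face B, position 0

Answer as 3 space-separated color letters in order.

Answer: Y G O

Derivation:
After move 1 (R'): R=RRRR U=WBWB F=GWGW D=YGYG B=YBYB
After move 2 (U): U=WWBB F=RRGW R=YBRR B=OOYB L=GWOO
After move 3 (F): F=GRWR U=WWOW R=BBBR D=RYYG L=GYOG
Query 1: B[2] = Y
Query 2: D[3] = G
Query 3: B[0] = O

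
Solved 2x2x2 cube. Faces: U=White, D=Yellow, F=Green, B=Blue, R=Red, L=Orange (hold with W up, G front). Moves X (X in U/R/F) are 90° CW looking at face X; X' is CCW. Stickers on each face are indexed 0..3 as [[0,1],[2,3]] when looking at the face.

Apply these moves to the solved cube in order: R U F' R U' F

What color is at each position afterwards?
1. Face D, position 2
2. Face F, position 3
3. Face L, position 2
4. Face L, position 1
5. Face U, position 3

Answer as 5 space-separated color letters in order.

Answer: Y G O Y O

Derivation:
After move 1 (R): R=RRRR U=WGWG F=GYGY D=YBYB B=WBWB
After move 2 (U): U=WWGG F=RRGY R=WBRR B=OOWB L=GYOO
After move 3 (F'): F=RYRG U=WWWR R=BBYR D=YOYB L=GGOG
After move 4 (R): R=YBRB U=WYWG F=RORB D=YWYO B=ROWB
After move 5 (U'): U=YGWW F=GGRB R=RORB B=YBWB L=ROOG
After move 6 (F): F=RGBG U=YGGO R=WOWB D=RRYO L=RYOW
Query 1: D[2] = Y
Query 2: F[3] = G
Query 3: L[2] = O
Query 4: L[1] = Y
Query 5: U[3] = O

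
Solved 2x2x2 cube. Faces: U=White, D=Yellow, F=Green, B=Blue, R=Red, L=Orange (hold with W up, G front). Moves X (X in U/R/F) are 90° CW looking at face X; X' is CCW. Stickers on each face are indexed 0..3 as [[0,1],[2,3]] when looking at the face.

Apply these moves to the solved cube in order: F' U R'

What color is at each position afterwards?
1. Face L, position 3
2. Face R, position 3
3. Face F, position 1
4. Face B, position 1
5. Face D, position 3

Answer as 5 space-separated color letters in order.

After move 1 (F'): F=GGGG U=WWRR R=YRYR D=OOYY L=OWOW
After move 2 (U): U=RWRW F=YRGG R=BBYR B=OWBB L=GGOW
After move 3 (R'): R=BRBY U=RBRO F=YWGW D=ORYG B=YWOB
Query 1: L[3] = W
Query 2: R[3] = Y
Query 3: F[1] = W
Query 4: B[1] = W
Query 5: D[3] = G

Answer: W Y W W G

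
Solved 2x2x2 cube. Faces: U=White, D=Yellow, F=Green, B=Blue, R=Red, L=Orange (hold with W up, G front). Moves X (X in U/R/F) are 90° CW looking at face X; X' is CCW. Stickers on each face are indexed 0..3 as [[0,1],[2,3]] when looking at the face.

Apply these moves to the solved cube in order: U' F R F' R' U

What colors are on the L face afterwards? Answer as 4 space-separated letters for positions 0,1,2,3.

After move 1 (U'): U=WWWW F=OOGG R=GGRR B=RRBB L=BBOO
After move 2 (F): F=GOGO U=WWOB R=WGWR D=RGYY L=BYOY
After move 3 (R): R=WWRG U=WOOO F=GGGY D=RBYR B=BRWB
After move 4 (F'): F=GYGG U=WOWR R=BWRG D=YYYR L=BOOO
After move 5 (R'): R=WGBR U=WWWB F=GOGR D=YYYG B=RRYB
After move 6 (U): U=WWBW F=WGGR R=RRBR B=BOYB L=GOOO
Query: L face = GOOO

Answer: G O O O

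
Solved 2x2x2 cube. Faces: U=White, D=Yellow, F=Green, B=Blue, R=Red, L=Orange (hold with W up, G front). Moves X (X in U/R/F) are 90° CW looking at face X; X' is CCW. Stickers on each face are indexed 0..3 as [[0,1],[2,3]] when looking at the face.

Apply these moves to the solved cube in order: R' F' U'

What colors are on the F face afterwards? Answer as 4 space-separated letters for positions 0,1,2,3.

Answer: O B G G

Derivation:
After move 1 (R'): R=RRRR U=WBWB F=GWGW D=YGYG B=YBYB
After move 2 (F'): F=WWGG U=WBRR R=GRYR D=OOYG L=OBOW
After move 3 (U'): U=BRWR F=OBGG R=WWYR B=GRYB L=YBOW
Query: F face = OBGG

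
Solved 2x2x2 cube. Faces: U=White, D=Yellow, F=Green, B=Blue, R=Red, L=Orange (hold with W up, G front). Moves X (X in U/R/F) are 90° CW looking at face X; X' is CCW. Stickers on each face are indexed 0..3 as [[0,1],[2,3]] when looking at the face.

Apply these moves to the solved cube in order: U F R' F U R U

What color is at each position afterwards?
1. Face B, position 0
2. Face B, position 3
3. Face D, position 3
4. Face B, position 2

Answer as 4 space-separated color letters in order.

After move 1 (U): U=WWWW F=RRGG R=BBRR B=OOBB L=GGOO
After move 2 (F): F=GRGR U=WWOG R=WBWR D=RBYY L=GYOY
After move 3 (R'): R=BRWW U=WBOO F=GWGG D=RRYR B=YOBB
After move 4 (F): F=GGGW U=WBYY R=OROW D=WBYR L=GROR
After move 5 (U): U=YWYB F=ORGW R=YOOW B=GRBB L=GGOR
After move 6 (R): R=OYWO U=YRYW F=OBGR D=WBYG B=BRWB
After move 7 (U): U=YYWR F=OYGR R=BRWO B=GGWB L=OBOR
Query 1: B[0] = G
Query 2: B[3] = B
Query 3: D[3] = G
Query 4: B[2] = W

Answer: G B G W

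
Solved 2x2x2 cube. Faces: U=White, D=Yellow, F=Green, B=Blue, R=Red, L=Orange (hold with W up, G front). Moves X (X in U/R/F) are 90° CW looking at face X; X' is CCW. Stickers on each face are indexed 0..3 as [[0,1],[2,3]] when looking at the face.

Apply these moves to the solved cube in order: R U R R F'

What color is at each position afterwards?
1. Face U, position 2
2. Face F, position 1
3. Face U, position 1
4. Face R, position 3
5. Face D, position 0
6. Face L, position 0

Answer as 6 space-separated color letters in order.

After move 1 (R): R=RRRR U=WGWG F=GYGY D=YBYB B=WBWB
After move 2 (U): U=WWGG F=RRGY R=WBRR B=OOWB L=GYOO
After move 3 (R): R=RWRB U=WRGY F=RBGB D=YWYO B=GOWB
After move 4 (R): R=RRBW U=WBGB F=RWGO D=YWYG B=YORB
After move 5 (F'): F=WORG U=WBRB R=WRYW D=YOYG L=GBOG
Query 1: U[2] = R
Query 2: F[1] = O
Query 3: U[1] = B
Query 4: R[3] = W
Query 5: D[0] = Y
Query 6: L[0] = G

Answer: R O B W Y G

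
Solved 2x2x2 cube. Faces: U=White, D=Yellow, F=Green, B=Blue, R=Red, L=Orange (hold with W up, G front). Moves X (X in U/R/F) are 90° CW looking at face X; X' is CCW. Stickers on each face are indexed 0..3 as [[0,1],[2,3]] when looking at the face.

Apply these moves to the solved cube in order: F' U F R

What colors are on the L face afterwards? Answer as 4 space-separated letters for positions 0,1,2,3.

Answer: G O O O

Derivation:
After move 1 (F'): F=GGGG U=WWRR R=YRYR D=OOYY L=OWOW
After move 2 (U): U=RWRW F=YRGG R=BBYR B=OWBB L=GGOW
After move 3 (F): F=GYGR U=RWWG R=RBWR D=YBYY L=GOOO
After move 4 (R): R=WRRB U=RYWR F=GBGY D=YBYO B=GWWB
Query: L face = GOOO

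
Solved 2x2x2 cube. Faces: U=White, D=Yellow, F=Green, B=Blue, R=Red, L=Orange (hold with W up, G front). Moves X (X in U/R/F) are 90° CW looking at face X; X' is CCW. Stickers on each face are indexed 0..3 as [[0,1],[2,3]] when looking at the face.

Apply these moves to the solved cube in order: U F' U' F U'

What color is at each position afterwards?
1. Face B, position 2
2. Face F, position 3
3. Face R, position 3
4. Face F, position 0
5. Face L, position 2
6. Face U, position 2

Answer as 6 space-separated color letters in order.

Answer: B W R O O W

Derivation:
After move 1 (U): U=WWWW F=RRGG R=BBRR B=OOBB L=GGOO
After move 2 (F'): F=RGRG U=WWBR R=YBYR D=GOYY L=GWOW
After move 3 (U'): U=WRWB F=GWRG R=RGYR B=YBBB L=OOOW
After move 4 (F): F=RGGW U=WRWO R=WGBR D=YRYY L=OGOO
After move 5 (U'): U=ROWW F=OGGW R=RGBR B=WGBB L=YBOO
Query 1: B[2] = B
Query 2: F[3] = W
Query 3: R[3] = R
Query 4: F[0] = O
Query 5: L[2] = O
Query 6: U[2] = W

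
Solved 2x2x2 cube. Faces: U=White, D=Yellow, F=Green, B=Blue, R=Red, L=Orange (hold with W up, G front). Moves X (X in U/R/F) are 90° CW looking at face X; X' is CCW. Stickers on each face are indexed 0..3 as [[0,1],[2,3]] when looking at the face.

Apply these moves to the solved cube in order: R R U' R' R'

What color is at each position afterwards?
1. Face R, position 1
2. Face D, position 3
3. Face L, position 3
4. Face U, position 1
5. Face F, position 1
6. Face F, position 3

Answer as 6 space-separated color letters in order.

Answer: R W O W G R

Derivation:
After move 1 (R): R=RRRR U=WGWG F=GYGY D=YBYB B=WBWB
After move 2 (R): R=RRRR U=WYWY F=GBGB D=YWYW B=GBGB
After move 3 (U'): U=YYWW F=OOGB R=GBRR B=RRGB L=GBOO
After move 4 (R'): R=BRGR U=YGWR F=OYGW D=YOYB B=WRWB
After move 5 (R'): R=RRBG U=YWWW F=OGGR D=YYYW B=BROB
Query 1: R[1] = R
Query 2: D[3] = W
Query 3: L[3] = O
Query 4: U[1] = W
Query 5: F[1] = G
Query 6: F[3] = R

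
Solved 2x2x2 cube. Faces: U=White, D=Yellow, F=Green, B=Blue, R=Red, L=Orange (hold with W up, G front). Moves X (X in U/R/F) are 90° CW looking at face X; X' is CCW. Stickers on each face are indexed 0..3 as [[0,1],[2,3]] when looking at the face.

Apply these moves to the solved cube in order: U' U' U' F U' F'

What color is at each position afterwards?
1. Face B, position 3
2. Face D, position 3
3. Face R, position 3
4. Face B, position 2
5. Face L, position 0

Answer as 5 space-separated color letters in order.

Answer: B Y R B O

Derivation:
After move 1 (U'): U=WWWW F=OOGG R=GGRR B=RRBB L=BBOO
After move 2 (U'): U=WWWW F=BBGG R=OORR B=GGBB L=RROO
After move 3 (U'): U=WWWW F=RRGG R=BBRR B=OOBB L=GGOO
After move 4 (F): F=GRGR U=WWOG R=WBWR D=RBYY L=GYOY
After move 5 (U'): U=WGWO F=GYGR R=GRWR B=WBBB L=OOOY
After move 6 (F'): F=YRGG U=WGGW R=BRRR D=OYYY L=OOOW
Query 1: B[3] = B
Query 2: D[3] = Y
Query 3: R[3] = R
Query 4: B[2] = B
Query 5: L[0] = O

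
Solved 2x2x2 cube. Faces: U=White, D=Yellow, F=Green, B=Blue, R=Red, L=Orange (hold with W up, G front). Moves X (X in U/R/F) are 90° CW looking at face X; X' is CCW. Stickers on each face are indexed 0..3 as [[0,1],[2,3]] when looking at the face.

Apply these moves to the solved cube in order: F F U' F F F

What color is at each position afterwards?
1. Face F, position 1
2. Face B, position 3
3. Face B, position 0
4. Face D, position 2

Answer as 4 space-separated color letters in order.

Answer: G B O Y

Derivation:
After move 1 (F): F=GGGG U=WWOO R=WRWR D=RRYY L=OYOY
After move 2 (F): F=GGGG U=WWYY R=OROR D=WWYY L=OROR
After move 3 (U'): U=WYWY F=ORGG R=GGOR B=ORBB L=BBOR
After move 4 (F): F=GOGR U=WYRB R=WGYR D=OGYY L=BWOW
After move 5 (F): F=GGRO U=WYWW R=RGBR D=YWYY L=BOOG
After move 6 (F): F=RGOG U=WYGO R=WGWR D=BRYY L=BYOW
Query 1: F[1] = G
Query 2: B[3] = B
Query 3: B[0] = O
Query 4: D[2] = Y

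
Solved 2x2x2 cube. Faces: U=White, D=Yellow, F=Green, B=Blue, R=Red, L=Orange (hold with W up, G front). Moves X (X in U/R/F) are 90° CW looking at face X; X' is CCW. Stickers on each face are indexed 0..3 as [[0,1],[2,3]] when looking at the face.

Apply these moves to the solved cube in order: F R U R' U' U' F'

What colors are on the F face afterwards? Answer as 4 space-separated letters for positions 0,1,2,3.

After move 1 (F): F=GGGG U=WWOO R=WRWR D=RRYY L=OYOY
After move 2 (R): R=WWRR U=WGOG F=GRGY D=RBYB B=OBWB
After move 3 (U): U=OWGG F=WWGY R=OBRR B=OYWB L=GROY
After move 4 (R'): R=BROR U=OWGO F=WWGG D=RWYY B=BYBB
After move 5 (U'): U=WOOG F=GRGG R=WWOR B=BRBB L=BYOY
After move 6 (U'): U=OGWO F=BYGG R=GROR B=WWBB L=BROY
After move 7 (F'): F=YGBG U=OGGO R=WRRR D=RYYY L=BOOW
Query: F face = YGBG

Answer: Y G B G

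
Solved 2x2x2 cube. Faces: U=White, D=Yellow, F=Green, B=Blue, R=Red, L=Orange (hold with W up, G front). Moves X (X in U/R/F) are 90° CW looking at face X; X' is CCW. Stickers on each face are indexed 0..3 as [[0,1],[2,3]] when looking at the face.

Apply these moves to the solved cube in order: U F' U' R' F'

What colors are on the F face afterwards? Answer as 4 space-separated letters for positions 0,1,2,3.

After move 1 (U): U=WWWW F=RRGG R=BBRR B=OOBB L=GGOO
After move 2 (F'): F=RGRG U=WWBR R=YBYR D=GOYY L=GWOW
After move 3 (U'): U=WRWB F=GWRG R=RGYR B=YBBB L=OOOW
After move 4 (R'): R=GRRY U=WBWY F=GRRB D=GWYG B=YBOB
After move 5 (F'): F=RBGR U=WBGR R=WRGY D=OWYG L=OYOW
Query: F face = RBGR

Answer: R B G R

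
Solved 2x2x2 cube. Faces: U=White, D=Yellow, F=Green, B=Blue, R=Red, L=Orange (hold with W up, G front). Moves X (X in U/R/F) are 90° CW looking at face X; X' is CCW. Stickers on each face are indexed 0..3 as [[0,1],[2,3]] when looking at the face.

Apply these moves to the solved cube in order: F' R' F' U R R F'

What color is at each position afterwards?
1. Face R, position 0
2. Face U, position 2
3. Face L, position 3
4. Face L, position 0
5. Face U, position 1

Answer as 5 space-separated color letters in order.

After move 1 (F'): F=GGGG U=WWRR R=YRYR D=OOYY L=OWOW
After move 2 (R'): R=RRYY U=WBRB F=GWGR D=OGYG B=YBOB
After move 3 (F'): F=WRGG U=WBRY R=GROY D=WWYG L=OBOR
After move 4 (U): U=RWYB F=GRGG R=YBOY B=OBOB L=WROR
After move 5 (R): R=OYYB U=RRYG F=GWGG D=WOYO B=BBWB
After move 6 (R): R=YOBY U=RWYG F=GOGO D=WWYB B=GBRB
After move 7 (F'): F=OOGG U=RWYB R=WOWY D=RRYB L=WGOY
Query 1: R[0] = W
Query 2: U[2] = Y
Query 3: L[3] = Y
Query 4: L[0] = W
Query 5: U[1] = W

Answer: W Y Y W W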